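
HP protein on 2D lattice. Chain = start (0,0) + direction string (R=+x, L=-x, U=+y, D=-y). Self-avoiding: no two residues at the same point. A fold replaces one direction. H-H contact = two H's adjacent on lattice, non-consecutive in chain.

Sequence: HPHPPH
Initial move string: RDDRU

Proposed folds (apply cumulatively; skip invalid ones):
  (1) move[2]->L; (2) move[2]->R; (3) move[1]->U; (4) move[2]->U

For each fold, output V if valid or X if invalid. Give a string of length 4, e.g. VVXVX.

Answer: XVVV

Derivation:
Initial: RDDRU -> [(0, 0), (1, 0), (1, -1), (1, -2), (2, -2), (2, -1)]
Fold 1: move[2]->L => RDLRU INVALID (collision), skipped
Fold 2: move[2]->R => RDRRU VALID
Fold 3: move[1]->U => RURRU VALID
Fold 4: move[2]->U => RUURU VALID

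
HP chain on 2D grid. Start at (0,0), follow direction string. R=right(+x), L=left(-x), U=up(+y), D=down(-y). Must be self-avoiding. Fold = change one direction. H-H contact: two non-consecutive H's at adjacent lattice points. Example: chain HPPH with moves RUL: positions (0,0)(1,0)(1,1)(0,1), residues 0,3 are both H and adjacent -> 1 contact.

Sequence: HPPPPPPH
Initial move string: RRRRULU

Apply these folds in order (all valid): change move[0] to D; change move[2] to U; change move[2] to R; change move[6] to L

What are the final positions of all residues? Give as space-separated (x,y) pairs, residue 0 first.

Answer: (0,0) (0,-1) (1,-1) (2,-1) (3,-1) (3,0) (2,0) (1,0)

Derivation:
Initial moves: RRRRULU
Fold: move[0]->D => DRRRULU (positions: [(0, 0), (0, -1), (1, -1), (2, -1), (3, -1), (3, 0), (2, 0), (2, 1)])
Fold: move[2]->U => DRURULU (positions: [(0, 0), (0, -1), (1, -1), (1, 0), (2, 0), (2, 1), (1, 1), (1, 2)])
Fold: move[2]->R => DRRRULU (positions: [(0, 0), (0, -1), (1, -1), (2, -1), (3, -1), (3, 0), (2, 0), (2, 1)])
Fold: move[6]->L => DRRRULL (positions: [(0, 0), (0, -1), (1, -1), (2, -1), (3, -1), (3, 0), (2, 0), (1, 0)])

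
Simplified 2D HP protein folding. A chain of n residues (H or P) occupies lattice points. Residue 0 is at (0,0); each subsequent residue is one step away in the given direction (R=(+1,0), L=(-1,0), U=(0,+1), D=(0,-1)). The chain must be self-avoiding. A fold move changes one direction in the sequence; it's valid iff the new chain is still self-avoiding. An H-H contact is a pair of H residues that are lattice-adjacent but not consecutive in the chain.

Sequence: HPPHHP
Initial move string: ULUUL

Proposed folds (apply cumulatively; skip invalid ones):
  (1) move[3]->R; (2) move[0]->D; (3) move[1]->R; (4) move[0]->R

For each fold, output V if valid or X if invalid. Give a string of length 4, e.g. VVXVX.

Answer: XVVV

Derivation:
Initial: ULUUL -> [(0, 0), (0, 1), (-1, 1), (-1, 2), (-1, 3), (-2, 3)]
Fold 1: move[3]->R => ULURL INVALID (collision), skipped
Fold 2: move[0]->D => DLUUL VALID
Fold 3: move[1]->R => DRUUL VALID
Fold 4: move[0]->R => RRUUL VALID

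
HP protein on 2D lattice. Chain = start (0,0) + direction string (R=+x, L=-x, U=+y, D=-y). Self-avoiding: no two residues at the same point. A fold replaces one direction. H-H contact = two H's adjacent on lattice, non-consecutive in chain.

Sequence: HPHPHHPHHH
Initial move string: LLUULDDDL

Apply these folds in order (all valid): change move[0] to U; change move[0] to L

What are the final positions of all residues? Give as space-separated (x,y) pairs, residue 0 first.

Initial moves: LLUULDDDL
Fold: move[0]->U => ULUULDDDL (positions: [(0, 0), (0, 1), (-1, 1), (-1, 2), (-1, 3), (-2, 3), (-2, 2), (-2, 1), (-2, 0), (-3, 0)])
Fold: move[0]->L => LLUULDDDL (positions: [(0, 0), (-1, 0), (-2, 0), (-2, 1), (-2, 2), (-3, 2), (-3, 1), (-3, 0), (-3, -1), (-4, -1)])

Answer: (0,0) (-1,0) (-2,0) (-2,1) (-2,2) (-3,2) (-3,1) (-3,0) (-3,-1) (-4,-1)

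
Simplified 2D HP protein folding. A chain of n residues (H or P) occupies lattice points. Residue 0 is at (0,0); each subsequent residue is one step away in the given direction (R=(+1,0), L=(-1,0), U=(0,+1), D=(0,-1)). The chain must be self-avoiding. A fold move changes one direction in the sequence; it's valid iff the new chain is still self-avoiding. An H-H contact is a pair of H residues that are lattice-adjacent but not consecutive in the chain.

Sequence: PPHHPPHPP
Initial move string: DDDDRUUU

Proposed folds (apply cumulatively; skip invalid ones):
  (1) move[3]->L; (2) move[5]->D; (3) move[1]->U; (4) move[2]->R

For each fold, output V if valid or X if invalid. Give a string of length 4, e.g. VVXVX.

Answer: XXXV

Derivation:
Initial: DDDDRUUU -> [(0, 0), (0, -1), (0, -2), (0, -3), (0, -4), (1, -4), (1, -3), (1, -2), (1, -1)]
Fold 1: move[3]->L => DDDLRUUU INVALID (collision), skipped
Fold 2: move[5]->D => DDDDRDUU INVALID (collision), skipped
Fold 3: move[1]->U => DUDDRUUU INVALID (collision), skipped
Fold 4: move[2]->R => DDRDRUUU VALID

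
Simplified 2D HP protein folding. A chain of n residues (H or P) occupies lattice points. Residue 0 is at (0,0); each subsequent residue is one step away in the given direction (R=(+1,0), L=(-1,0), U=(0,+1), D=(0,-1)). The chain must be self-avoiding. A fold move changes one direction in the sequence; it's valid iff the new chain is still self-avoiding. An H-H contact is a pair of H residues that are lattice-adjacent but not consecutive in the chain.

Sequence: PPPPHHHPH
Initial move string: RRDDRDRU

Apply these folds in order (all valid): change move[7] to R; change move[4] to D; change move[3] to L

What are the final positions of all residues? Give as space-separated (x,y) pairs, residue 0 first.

Answer: (0,0) (1,0) (2,0) (2,-1) (1,-1) (1,-2) (1,-3) (2,-3) (3,-3)

Derivation:
Initial moves: RRDDRDRU
Fold: move[7]->R => RRDDRDRR (positions: [(0, 0), (1, 0), (2, 0), (2, -1), (2, -2), (3, -2), (3, -3), (4, -3), (5, -3)])
Fold: move[4]->D => RRDDDDRR (positions: [(0, 0), (1, 0), (2, 0), (2, -1), (2, -2), (2, -3), (2, -4), (3, -4), (4, -4)])
Fold: move[3]->L => RRDLDDRR (positions: [(0, 0), (1, 0), (2, 0), (2, -1), (1, -1), (1, -2), (1, -3), (2, -3), (3, -3)])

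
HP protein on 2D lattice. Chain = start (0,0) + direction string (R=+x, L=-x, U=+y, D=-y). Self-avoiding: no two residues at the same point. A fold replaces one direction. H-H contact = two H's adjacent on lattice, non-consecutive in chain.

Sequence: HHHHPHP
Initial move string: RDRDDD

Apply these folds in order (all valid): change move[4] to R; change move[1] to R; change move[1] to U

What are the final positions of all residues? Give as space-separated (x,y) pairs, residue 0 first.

Answer: (0,0) (1,0) (1,1) (2,1) (2,0) (3,0) (3,-1)

Derivation:
Initial moves: RDRDDD
Fold: move[4]->R => RDRDRD (positions: [(0, 0), (1, 0), (1, -1), (2, -1), (2, -2), (3, -2), (3, -3)])
Fold: move[1]->R => RRRDRD (positions: [(0, 0), (1, 0), (2, 0), (3, 0), (3, -1), (4, -1), (4, -2)])
Fold: move[1]->U => RURDRD (positions: [(0, 0), (1, 0), (1, 1), (2, 1), (2, 0), (3, 0), (3, -1)])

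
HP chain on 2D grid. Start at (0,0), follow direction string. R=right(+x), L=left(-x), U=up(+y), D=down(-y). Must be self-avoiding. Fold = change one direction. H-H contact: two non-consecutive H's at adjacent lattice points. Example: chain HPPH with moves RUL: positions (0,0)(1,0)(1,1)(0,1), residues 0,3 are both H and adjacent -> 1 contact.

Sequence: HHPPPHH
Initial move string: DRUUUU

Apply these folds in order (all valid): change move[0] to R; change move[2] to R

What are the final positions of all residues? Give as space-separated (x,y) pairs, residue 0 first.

Initial moves: DRUUUU
Fold: move[0]->R => RRUUUU (positions: [(0, 0), (1, 0), (2, 0), (2, 1), (2, 2), (2, 3), (2, 4)])
Fold: move[2]->R => RRRUUU (positions: [(0, 0), (1, 0), (2, 0), (3, 0), (3, 1), (3, 2), (3, 3)])

Answer: (0,0) (1,0) (2,0) (3,0) (3,1) (3,2) (3,3)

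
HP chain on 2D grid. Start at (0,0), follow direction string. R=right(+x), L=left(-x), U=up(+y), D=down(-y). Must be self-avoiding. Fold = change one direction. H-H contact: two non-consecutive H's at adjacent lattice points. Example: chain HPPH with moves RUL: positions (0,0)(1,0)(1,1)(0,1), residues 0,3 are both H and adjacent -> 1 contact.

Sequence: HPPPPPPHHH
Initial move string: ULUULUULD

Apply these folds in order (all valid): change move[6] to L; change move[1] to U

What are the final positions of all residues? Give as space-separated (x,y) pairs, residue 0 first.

Answer: (0,0) (0,1) (0,2) (0,3) (0,4) (-1,4) (-1,5) (-2,5) (-3,5) (-3,4)

Derivation:
Initial moves: ULUULUULD
Fold: move[6]->L => ULUULULLD (positions: [(0, 0), (0, 1), (-1, 1), (-1, 2), (-1, 3), (-2, 3), (-2, 4), (-3, 4), (-4, 4), (-4, 3)])
Fold: move[1]->U => UUUULULLD (positions: [(0, 0), (0, 1), (0, 2), (0, 3), (0, 4), (-1, 4), (-1, 5), (-2, 5), (-3, 5), (-3, 4)])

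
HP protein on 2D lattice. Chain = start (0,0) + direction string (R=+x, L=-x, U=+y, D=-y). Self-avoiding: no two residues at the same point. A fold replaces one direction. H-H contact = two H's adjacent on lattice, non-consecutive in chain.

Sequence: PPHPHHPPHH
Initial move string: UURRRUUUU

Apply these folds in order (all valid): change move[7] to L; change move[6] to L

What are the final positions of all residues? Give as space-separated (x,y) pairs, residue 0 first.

Answer: (0,0) (0,1) (0,2) (1,2) (2,2) (3,2) (3,3) (2,3) (1,3) (1,4)

Derivation:
Initial moves: UURRRUUUU
Fold: move[7]->L => UURRRUULU (positions: [(0, 0), (0, 1), (0, 2), (1, 2), (2, 2), (3, 2), (3, 3), (3, 4), (2, 4), (2, 5)])
Fold: move[6]->L => UURRRULLU (positions: [(0, 0), (0, 1), (0, 2), (1, 2), (2, 2), (3, 2), (3, 3), (2, 3), (1, 3), (1, 4)])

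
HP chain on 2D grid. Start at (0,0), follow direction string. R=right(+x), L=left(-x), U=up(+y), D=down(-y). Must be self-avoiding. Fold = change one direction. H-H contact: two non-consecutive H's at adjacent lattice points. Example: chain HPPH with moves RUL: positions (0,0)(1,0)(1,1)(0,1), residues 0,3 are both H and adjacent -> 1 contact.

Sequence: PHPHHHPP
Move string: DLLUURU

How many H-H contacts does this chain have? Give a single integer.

Positions: [(0, 0), (0, -1), (-1, -1), (-2, -1), (-2, 0), (-2, 1), (-1, 1), (-1, 2)]
No H-H contacts found.

Answer: 0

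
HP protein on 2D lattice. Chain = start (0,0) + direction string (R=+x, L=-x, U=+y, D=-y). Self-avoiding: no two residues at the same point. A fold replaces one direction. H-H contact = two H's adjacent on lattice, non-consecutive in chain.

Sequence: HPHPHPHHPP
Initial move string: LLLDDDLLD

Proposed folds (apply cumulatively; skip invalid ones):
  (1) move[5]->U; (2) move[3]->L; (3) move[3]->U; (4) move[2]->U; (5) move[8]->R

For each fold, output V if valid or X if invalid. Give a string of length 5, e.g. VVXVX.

Initial: LLLDDDLLD -> [(0, 0), (-1, 0), (-2, 0), (-3, 0), (-3, -1), (-3, -2), (-3, -3), (-4, -3), (-5, -3), (-5, -4)]
Fold 1: move[5]->U => LLLDDULLD INVALID (collision), skipped
Fold 2: move[3]->L => LLLLDDLLD VALID
Fold 3: move[3]->U => LLLUDDLLD INVALID (collision), skipped
Fold 4: move[2]->U => LLULDDLLD VALID
Fold 5: move[8]->R => LLULDDLLR INVALID (collision), skipped

Answer: XVXVX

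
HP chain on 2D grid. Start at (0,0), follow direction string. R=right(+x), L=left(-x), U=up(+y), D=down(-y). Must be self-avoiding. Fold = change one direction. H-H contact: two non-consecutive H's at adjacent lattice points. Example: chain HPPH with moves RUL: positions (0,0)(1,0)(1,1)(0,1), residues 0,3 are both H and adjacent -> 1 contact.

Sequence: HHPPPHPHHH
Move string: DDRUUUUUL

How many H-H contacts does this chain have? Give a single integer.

Answer: 1

Derivation:
Positions: [(0, 0), (0, -1), (0, -2), (1, -2), (1, -1), (1, 0), (1, 1), (1, 2), (1, 3), (0, 3)]
H-H contact: residue 0 @(0,0) - residue 5 @(1, 0)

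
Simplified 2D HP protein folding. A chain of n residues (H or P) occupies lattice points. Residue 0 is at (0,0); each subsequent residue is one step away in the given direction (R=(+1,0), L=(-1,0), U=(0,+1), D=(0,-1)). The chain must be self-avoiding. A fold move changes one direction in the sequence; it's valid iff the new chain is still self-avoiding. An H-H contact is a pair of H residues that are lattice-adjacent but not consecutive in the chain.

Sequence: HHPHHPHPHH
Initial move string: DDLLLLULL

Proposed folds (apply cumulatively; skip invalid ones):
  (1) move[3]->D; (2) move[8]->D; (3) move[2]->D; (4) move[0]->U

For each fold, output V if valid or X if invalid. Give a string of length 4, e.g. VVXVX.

Initial: DDLLLLULL -> [(0, 0), (0, -1), (0, -2), (-1, -2), (-2, -2), (-3, -2), (-4, -2), (-4, -1), (-5, -1), (-6, -1)]
Fold 1: move[3]->D => DDLDLLULL VALID
Fold 2: move[8]->D => DDLDLLULD VALID
Fold 3: move[2]->D => DDDDLLULD VALID
Fold 4: move[0]->U => UDDDLLULD INVALID (collision), skipped

Answer: VVVX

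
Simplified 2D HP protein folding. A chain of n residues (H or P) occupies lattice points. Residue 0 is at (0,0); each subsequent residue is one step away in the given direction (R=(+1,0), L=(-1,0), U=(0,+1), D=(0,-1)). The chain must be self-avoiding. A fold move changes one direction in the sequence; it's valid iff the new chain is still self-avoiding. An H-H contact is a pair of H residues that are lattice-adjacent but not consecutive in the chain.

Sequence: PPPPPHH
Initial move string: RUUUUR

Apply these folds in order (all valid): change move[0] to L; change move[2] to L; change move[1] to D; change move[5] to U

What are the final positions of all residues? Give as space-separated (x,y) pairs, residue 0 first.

Answer: (0,0) (-1,0) (-1,-1) (-2,-1) (-2,0) (-2,1) (-2,2)

Derivation:
Initial moves: RUUUUR
Fold: move[0]->L => LUUUUR (positions: [(0, 0), (-1, 0), (-1, 1), (-1, 2), (-1, 3), (-1, 4), (0, 4)])
Fold: move[2]->L => LULUUR (positions: [(0, 0), (-1, 0), (-1, 1), (-2, 1), (-2, 2), (-2, 3), (-1, 3)])
Fold: move[1]->D => LDLUUR (positions: [(0, 0), (-1, 0), (-1, -1), (-2, -1), (-2, 0), (-2, 1), (-1, 1)])
Fold: move[5]->U => LDLUUU (positions: [(0, 0), (-1, 0), (-1, -1), (-2, -1), (-2, 0), (-2, 1), (-2, 2)])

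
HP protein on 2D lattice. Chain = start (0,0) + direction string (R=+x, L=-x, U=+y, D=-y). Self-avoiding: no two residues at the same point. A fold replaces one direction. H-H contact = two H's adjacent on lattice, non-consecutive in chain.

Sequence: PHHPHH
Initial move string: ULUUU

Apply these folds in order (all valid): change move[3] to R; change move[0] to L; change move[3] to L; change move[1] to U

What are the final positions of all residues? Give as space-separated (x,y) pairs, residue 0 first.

Initial moves: ULUUU
Fold: move[3]->R => ULURU (positions: [(0, 0), (0, 1), (-1, 1), (-1, 2), (0, 2), (0, 3)])
Fold: move[0]->L => LLURU (positions: [(0, 0), (-1, 0), (-2, 0), (-2, 1), (-1, 1), (-1, 2)])
Fold: move[3]->L => LLULU (positions: [(0, 0), (-1, 0), (-2, 0), (-2, 1), (-3, 1), (-3, 2)])
Fold: move[1]->U => LUULU (positions: [(0, 0), (-1, 0), (-1, 1), (-1, 2), (-2, 2), (-2, 3)])

Answer: (0,0) (-1,0) (-1,1) (-1,2) (-2,2) (-2,3)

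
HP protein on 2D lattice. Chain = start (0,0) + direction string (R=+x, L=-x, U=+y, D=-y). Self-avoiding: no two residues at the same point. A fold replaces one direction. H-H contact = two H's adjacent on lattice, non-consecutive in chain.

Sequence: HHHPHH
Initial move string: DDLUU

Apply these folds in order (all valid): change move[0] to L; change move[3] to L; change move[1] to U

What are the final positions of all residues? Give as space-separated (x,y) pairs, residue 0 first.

Initial moves: DDLUU
Fold: move[0]->L => LDLUU (positions: [(0, 0), (-1, 0), (-1, -1), (-2, -1), (-2, 0), (-2, 1)])
Fold: move[3]->L => LDLLU (positions: [(0, 0), (-1, 0), (-1, -1), (-2, -1), (-3, -1), (-3, 0)])
Fold: move[1]->U => LULLU (positions: [(0, 0), (-1, 0), (-1, 1), (-2, 1), (-3, 1), (-3, 2)])

Answer: (0,0) (-1,0) (-1,1) (-2,1) (-3,1) (-3,2)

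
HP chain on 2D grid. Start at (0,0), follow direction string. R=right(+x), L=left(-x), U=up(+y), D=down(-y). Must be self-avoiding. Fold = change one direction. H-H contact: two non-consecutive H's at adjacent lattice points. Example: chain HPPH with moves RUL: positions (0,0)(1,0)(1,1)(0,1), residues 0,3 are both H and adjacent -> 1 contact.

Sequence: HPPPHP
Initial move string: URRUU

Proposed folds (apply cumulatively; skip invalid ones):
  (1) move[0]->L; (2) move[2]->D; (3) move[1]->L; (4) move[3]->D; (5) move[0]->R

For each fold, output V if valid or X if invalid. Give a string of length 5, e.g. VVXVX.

Initial: URRUU -> [(0, 0), (0, 1), (1, 1), (2, 1), (2, 2), (2, 3)]
Fold 1: move[0]->L => LRRUU INVALID (collision), skipped
Fold 2: move[2]->D => URDUU INVALID (collision), skipped
Fold 3: move[1]->L => ULRUU INVALID (collision), skipped
Fold 4: move[3]->D => URRDU INVALID (collision), skipped
Fold 5: move[0]->R => RRRUU VALID

Answer: XXXXV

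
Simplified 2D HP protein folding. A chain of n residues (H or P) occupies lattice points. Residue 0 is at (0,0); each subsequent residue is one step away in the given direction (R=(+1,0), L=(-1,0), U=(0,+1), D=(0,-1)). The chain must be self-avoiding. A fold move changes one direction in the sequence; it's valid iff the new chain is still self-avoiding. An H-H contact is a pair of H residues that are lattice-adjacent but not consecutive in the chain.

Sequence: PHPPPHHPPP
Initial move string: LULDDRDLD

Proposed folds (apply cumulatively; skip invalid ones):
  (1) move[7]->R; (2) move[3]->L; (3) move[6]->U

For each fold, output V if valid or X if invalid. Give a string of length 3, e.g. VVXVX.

Answer: VVX

Derivation:
Initial: LULDDRDLD -> [(0, 0), (-1, 0), (-1, 1), (-2, 1), (-2, 0), (-2, -1), (-1, -1), (-1, -2), (-2, -2), (-2, -3)]
Fold 1: move[7]->R => LULDDRDRD VALID
Fold 2: move[3]->L => LULLDRDRD VALID
Fold 3: move[6]->U => LULLDRURD INVALID (collision), skipped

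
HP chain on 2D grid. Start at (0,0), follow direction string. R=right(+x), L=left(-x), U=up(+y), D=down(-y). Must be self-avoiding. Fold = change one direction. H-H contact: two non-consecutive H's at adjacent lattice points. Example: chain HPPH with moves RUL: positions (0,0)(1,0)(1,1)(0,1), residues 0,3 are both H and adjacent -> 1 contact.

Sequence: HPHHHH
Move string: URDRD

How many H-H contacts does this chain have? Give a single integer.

Answer: 1

Derivation:
Positions: [(0, 0), (0, 1), (1, 1), (1, 0), (2, 0), (2, -1)]
H-H contact: residue 0 @(0,0) - residue 3 @(1, 0)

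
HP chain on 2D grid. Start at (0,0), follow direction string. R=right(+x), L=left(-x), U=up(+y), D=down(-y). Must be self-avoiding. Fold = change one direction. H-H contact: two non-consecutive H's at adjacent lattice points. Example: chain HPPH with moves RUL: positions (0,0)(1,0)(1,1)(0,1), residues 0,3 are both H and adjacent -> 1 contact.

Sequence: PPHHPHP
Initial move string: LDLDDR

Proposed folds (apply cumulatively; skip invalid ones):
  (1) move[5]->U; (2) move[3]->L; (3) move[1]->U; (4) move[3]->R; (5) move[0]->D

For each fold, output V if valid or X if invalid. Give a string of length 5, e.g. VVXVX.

Answer: XVVXX

Derivation:
Initial: LDLDDR -> [(0, 0), (-1, 0), (-1, -1), (-2, -1), (-2, -2), (-2, -3), (-1, -3)]
Fold 1: move[5]->U => LDLDDU INVALID (collision), skipped
Fold 2: move[3]->L => LDLLDR VALID
Fold 3: move[1]->U => LULLDR VALID
Fold 4: move[3]->R => LULRDR INVALID (collision), skipped
Fold 5: move[0]->D => DULLDR INVALID (collision), skipped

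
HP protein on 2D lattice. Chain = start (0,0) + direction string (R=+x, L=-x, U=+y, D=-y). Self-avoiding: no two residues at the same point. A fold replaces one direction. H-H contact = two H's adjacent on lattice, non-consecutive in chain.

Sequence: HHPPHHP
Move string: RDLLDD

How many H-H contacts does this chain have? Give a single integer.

Answer: 0

Derivation:
Positions: [(0, 0), (1, 0), (1, -1), (0, -1), (-1, -1), (-1, -2), (-1, -3)]
No H-H contacts found.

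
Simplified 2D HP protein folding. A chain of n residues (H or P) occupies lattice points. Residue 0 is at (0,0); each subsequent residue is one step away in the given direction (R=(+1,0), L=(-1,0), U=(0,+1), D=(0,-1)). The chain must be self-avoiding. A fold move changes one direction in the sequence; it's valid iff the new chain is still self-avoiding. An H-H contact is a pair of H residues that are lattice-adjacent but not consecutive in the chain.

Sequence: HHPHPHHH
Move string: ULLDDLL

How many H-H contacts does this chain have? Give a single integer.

Answer: 0

Derivation:
Positions: [(0, 0), (0, 1), (-1, 1), (-2, 1), (-2, 0), (-2, -1), (-3, -1), (-4, -1)]
No H-H contacts found.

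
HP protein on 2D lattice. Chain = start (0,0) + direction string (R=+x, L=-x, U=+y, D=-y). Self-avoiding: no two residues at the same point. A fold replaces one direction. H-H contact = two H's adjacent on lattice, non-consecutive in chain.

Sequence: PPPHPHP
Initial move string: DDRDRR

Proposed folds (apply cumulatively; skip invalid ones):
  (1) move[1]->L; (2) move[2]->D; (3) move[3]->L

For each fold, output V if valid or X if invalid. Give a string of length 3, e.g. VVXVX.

Answer: XVX

Derivation:
Initial: DDRDRR -> [(0, 0), (0, -1), (0, -2), (1, -2), (1, -3), (2, -3), (3, -3)]
Fold 1: move[1]->L => DLRDRR INVALID (collision), skipped
Fold 2: move[2]->D => DDDDRR VALID
Fold 3: move[3]->L => DDDLRR INVALID (collision), skipped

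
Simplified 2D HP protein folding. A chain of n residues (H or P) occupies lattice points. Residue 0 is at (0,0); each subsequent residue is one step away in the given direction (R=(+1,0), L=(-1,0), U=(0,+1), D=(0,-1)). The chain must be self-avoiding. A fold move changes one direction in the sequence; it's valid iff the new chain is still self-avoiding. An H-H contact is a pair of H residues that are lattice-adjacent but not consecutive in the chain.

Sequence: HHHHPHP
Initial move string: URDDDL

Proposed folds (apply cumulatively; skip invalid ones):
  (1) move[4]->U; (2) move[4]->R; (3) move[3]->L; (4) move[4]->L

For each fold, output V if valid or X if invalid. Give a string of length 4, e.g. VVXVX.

Initial: URDDDL -> [(0, 0), (0, 1), (1, 1), (1, 0), (1, -1), (1, -2), (0, -2)]
Fold 1: move[4]->U => URDDUL INVALID (collision), skipped
Fold 2: move[4]->R => URDDRL INVALID (collision), skipped
Fold 3: move[3]->L => URDLDL INVALID (collision), skipped
Fold 4: move[4]->L => URDDLL VALID

Answer: XXXV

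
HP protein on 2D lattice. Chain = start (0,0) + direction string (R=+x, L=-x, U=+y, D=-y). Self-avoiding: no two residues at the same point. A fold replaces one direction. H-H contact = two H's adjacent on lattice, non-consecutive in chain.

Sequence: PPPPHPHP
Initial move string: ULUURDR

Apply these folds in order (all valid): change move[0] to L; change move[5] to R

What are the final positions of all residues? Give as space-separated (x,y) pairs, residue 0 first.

Initial moves: ULUURDR
Fold: move[0]->L => LLUURDR (positions: [(0, 0), (-1, 0), (-2, 0), (-2, 1), (-2, 2), (-1, 2), (-1, 1), (0, 1)])
Fold: move[5]->R => LLUURRR (positions: [(0, 0), (-1, 0), (-2, 0), (-2, 1), (-2, 2), (-1, 2), (0, 2), (1, 2)])

Answer: (0,0) (-1,0) (-2,0) (-2,1) (-2,2) (-1,2) (0,2) (1,2)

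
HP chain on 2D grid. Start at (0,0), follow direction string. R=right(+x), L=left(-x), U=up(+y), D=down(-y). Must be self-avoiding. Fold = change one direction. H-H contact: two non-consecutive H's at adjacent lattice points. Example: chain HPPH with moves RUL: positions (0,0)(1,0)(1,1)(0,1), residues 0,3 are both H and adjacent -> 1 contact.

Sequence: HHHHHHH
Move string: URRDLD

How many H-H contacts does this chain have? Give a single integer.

Answer: 2

Derivation:
Positions: [(0, 0), (0, 1), (1, 1), (2, 1), (2, 0), (1, 0), (1, -1)]
H-H contact: residue 0 @(0,0) - residue 5 @(1, 0)
H-H contact: residue 2 @(1,1) - residue 5 @(1, 0)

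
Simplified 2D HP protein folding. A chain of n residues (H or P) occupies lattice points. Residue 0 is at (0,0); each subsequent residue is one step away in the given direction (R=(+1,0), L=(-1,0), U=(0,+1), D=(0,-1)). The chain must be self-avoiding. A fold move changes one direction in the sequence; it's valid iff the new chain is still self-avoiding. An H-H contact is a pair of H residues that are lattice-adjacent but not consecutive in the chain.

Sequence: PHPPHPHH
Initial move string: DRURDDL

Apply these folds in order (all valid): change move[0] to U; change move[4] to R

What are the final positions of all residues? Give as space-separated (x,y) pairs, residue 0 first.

Initial moves: DRURDDL
Fold: move[0]->U => URURDDL (positions: [(0, 0), (0, 1), (1, 1), (1, 2), (2, 2), (2, 1), (2, 0), (1, 0)])
Fold: move[4]->R => URURRDL (positions: [(0, 0), (0, 1), (1, 1), (1, 2), (2, 2), (3, 2), (3, 1), (2, 1)])

Answer: (0,0) (0,1) (1,1) (1,2) (2,2) (3,2) (3,1) (2,1)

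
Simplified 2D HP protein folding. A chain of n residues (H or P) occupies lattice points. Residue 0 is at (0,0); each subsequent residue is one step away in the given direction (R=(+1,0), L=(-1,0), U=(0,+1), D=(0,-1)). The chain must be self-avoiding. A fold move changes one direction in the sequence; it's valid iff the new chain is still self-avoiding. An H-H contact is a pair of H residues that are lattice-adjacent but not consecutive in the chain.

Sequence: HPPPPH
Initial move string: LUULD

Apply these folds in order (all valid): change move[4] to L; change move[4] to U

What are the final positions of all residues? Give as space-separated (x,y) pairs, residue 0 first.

Answer: (0,0) (-1,0) (-1,1) (-1,2) (-2,2) (-2,3)

Derivation:
Initial moves: LUULD
Fold: move[4]->L => LUULL (positions: [(0, 0), (-1, 0), (-1, 1), (-1, 2), (-2, 2), (-3, 2)])
Fold: move[4]->U => LUULU (positions: [(0, 0), (-1, 0), (-1, 1), (-1, 2), (-2, 2), (-2, 3)])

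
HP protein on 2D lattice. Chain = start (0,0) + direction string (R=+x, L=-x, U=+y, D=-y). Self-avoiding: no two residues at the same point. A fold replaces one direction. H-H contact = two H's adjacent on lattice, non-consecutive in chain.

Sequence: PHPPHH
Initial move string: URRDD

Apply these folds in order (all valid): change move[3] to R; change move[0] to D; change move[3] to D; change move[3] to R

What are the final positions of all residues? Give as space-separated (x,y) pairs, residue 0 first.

Initial moves: URRDD
Fold: move[3]->R => URRRD (positions: [(0, 0), (0, 1), (1, 1), (2, 1), (3, 1), (3, 0)])
Fold: move[0]->D => DRRRD (positions: [(0, 0), (0, -1), (1, -1), (2, -1), (3, -1), (3, -2)])
Fold: move[3]->D => DRRDD (positions: [(0, 0), (0, -1), (1, -1), (2, -1), (2, -2), (2, -3)])
Fold: move[3]->R => DRRRD (positions: [(0, 0), (0, -1), (1, -1), (2, -1), (3, -1), (3, -2)])

Answer: (0,0) (0,-1) (1,-1) (2,-1) (3,-1) (3,-2)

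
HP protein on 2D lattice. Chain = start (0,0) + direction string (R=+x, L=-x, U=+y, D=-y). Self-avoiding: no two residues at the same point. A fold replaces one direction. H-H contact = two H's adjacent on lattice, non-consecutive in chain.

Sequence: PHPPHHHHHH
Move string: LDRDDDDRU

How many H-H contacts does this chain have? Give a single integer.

Positions: [(0, 0), (-1, 0), (-1, -1), (0, -1), (0, -2), (0, -3), (0, -4), (0, -5), (1, -5), (1, -4)]
H-H contact: residue 6 @(0,-4) - residue 9 @(1, -4)

Answer: 1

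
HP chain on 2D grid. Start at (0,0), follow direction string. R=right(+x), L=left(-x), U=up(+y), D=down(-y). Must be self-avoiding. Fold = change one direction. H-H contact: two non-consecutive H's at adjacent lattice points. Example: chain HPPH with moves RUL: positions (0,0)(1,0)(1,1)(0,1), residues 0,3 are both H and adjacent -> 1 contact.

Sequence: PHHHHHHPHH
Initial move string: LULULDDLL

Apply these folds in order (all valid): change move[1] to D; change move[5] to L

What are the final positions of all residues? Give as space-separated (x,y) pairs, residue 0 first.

Answer: (0,0) (-1,0) (-1,-1) (-2,-1) (-2,0) (-3,0) (-4,0) (-4,-1) (-5,-1) (-6,-1)

Derivation:
Initial moves: LULULDDLL
Fold: move[1]->D => LDLULDDLL (positions: [(0, 0), (-1, 0), (-1, -1), (-2, -1), (-2, 0), (-3, 0), (-3, -1), (-3, -2), (-4, -2), (-5, -2)])
Fold: move[5]->L => LDLULLDLL (positions: [(0, 0), (-1, 0), (-1, -1), (-2, -1), (-2, 0), (-3, 0), (-4, 0), (-4, -1), (-5, -1), (-6, -1)])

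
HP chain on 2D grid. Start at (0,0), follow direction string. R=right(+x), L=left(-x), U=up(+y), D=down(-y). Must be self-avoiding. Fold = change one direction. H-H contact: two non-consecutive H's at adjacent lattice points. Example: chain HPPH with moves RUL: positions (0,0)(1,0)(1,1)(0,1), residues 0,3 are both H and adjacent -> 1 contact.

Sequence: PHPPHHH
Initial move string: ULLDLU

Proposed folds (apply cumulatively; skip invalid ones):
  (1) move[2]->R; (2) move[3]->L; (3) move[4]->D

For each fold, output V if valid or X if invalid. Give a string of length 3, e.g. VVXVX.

Initial: ULLDLU -> [(0, 0), (0, 1), (-1, 1), (-2, 1), (-2, 0), (-3, 0), (-3, 1)]
Fold 1: move[2]->R => ULRDLU INVALID (collision), skipped
Fold 2: move[3]->L => ULLLLU VALID
Fold 3: move[4]->D => ULLLDU INVALID (collision), skipped

Answer: XVX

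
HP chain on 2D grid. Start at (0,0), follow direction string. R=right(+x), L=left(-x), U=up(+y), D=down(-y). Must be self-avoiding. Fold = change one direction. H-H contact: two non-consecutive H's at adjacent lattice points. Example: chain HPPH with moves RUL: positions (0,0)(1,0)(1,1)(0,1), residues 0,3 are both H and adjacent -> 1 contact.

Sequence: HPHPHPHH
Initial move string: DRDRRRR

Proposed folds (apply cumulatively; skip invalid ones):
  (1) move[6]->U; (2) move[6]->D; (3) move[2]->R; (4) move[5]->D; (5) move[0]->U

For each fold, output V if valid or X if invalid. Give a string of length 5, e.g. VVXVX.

Answer: VVVVV

Derivation:
Initial: DRDRRRR -> [(0, 0), (0, -1), (1, -1), (1, -2), (2, -2), (3, -2), (4, -2), (5, -2)]
Fold 1: move[6]->U => DRDRRRU VALID
Fold 2: move[6]->D => DRDRRRD VALID
Fold 3: move[2]->R => DRRRRRD VALID
Fold 4: move[5]->D => DRRRRDD VALID
Fold 5: move[0]->U => URRRRDD VALID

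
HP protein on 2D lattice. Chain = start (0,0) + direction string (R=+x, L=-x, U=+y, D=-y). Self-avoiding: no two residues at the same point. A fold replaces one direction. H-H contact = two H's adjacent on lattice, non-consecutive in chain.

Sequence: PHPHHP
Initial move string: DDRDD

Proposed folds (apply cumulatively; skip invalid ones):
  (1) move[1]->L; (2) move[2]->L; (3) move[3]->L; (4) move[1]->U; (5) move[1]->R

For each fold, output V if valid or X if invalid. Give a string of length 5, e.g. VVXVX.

Answer: XVVXX

Derivation:
Initial: DDRDD -> [(0, 0), (0, -1), (0, -2), (1, -2), (1, -3), (1, -4)]
Fold 1: move[1]->L => DLRDD INVALID (collision), skipped
Fold 2: move[2]->L => DDLDD VALID
Fold 3: move[3]->L => DDLLD VALID
Fold 4: move[1]->U => DULLD INVALID (collision), skipped
Fold 5: move[1]->R => DRLLD INVALID (collision), skipped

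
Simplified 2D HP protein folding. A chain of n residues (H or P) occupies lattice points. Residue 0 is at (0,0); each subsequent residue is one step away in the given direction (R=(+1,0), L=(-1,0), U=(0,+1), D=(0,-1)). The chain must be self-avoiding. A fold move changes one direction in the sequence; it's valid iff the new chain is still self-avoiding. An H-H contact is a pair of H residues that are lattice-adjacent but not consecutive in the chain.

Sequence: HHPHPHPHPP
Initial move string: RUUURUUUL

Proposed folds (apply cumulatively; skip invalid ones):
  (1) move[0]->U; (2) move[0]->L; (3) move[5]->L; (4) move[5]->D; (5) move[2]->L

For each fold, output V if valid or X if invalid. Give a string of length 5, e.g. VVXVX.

Initial: RUUURUUUL -> [(0, 0), (1, 0), (1, 1), (1, 2), (1, 3), (2, 3), (2, 4), (2, 5), (2, 6), (1, 6)]
Fold 1: move[0]->U => UUUURUUUL VALID
Fold 2: move[0]->L => LUUURUUUL VALID
Fold 3: move[5]->L => LUUURLUUL INVALID (collision), skipped
Fold 4: move[5]->D => LUUURDUUL INVALID (collision), skipped
Fold 5: move[2]->L => LULURUUUL VALID

Answer: VVXXV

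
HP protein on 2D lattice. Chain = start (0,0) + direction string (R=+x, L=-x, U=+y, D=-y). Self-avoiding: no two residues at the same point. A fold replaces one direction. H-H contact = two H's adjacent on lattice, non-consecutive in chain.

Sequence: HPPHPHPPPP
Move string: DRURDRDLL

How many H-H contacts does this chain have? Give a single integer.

Positions: [(0, 0), (0, -1), (1, -1), (1, 0), (2, 0), (2, -1), (3, -1), (3, -2), (2, -2), (1, -2)]
H-H contact: residue 0 @(0,0) - residue 3 @(1, 0)

Answer: 1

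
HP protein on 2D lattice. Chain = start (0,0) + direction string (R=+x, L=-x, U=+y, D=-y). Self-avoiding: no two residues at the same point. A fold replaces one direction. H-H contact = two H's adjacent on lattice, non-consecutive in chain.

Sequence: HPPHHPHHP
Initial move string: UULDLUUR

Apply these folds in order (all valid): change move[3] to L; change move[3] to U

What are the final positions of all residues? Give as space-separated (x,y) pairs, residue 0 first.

Answer: (0,0) (0,1) (0,2) (-1,2) (-1,3) (-2,3) (-2,4) (-2,5) (-1,5)

Derivation:
Initial moves: UULDLUUR
Fold: move[3]->L => UULLLUUR (positions: [(0, 0), (0, 1), (0, 2), (-1, 2), (-2, 2), (-3, 2), (-3, 3), (-3, 4), (-2, 4)])
Fold: move[3]->U => UULULUUR (positions: [(0, 0), (0, 1), (0, 2), (-1, 2), (-1, 3), (-2, 3), (-2, 4), (-2, 5), (-1, 5)])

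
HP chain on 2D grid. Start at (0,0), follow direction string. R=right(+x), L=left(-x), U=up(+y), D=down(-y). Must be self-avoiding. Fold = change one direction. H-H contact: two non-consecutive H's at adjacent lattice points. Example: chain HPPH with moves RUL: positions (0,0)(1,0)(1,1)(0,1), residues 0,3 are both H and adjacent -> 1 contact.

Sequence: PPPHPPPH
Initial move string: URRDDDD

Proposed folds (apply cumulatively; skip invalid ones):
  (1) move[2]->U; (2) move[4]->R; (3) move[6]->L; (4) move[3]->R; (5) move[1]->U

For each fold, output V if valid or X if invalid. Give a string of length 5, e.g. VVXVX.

Initial: URRDDDD -> [(0, 0), (0, 1), (1, 1), (2, 1), (2, 0), (2, -1), (2, -2), (2, -3)]
Fold 1: move[2]->U => URUDDDD INVALID (collision), skipped
Fold 2: move[4]->R => URRDRDD VALID
Fold 3: move[6]->L => URRDRDL VALID
Fold 4: move[3]->R => URRRRDL VALID
Fold 5: move[1]->U => UURRRDL VALID

Answer: XVVVV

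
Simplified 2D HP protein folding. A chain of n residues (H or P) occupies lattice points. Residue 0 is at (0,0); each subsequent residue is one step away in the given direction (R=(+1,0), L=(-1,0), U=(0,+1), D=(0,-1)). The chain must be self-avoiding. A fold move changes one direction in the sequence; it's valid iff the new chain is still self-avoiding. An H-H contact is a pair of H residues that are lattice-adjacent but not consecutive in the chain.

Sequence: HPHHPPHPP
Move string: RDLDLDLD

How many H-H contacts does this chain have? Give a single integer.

Positions: [(0, 0), (1, 0), (1, -1), (0, -1), (0, -2), (-1, -2), (-1, -3), (-2, -3), (-2, -4)]
H-H contact: residue 0 @(0,0) - residue 3 @(0, -1)

Answer: 1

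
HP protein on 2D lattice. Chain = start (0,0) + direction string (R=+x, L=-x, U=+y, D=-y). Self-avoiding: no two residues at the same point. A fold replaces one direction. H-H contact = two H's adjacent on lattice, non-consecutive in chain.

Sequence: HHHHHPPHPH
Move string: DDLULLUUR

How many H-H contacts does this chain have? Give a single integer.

Answer: 1

Derivation:
Positions: [(0, 0), (0, -1), (0, -2), (-1, -2), (-1, -1), (-2, -1), (-3, -1), (-3, 0), (-3, 1), (-2, 1)]
H-H contact: residue 1 @(0,-1) - residue 4 @(-1, -1)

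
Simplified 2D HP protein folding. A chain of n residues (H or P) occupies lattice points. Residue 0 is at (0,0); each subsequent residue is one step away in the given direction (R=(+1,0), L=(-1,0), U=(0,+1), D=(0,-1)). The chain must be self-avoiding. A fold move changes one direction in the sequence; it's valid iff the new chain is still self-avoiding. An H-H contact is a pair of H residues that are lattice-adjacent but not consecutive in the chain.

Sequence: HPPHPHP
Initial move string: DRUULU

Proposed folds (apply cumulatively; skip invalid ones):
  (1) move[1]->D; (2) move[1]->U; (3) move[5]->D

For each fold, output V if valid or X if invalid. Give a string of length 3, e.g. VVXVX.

Answer: XXX

Derivation:
Initial: DRUULU -> [(0, 0), (0, -1), (1, -1), (1, 0), (1, 1), (0, 1), (0, 2)]
Fold 1: move[1]->D => DDUULU INVALID (collision), skipped
Fold 2: move[1]->U => DUUULU INVALID (collision), skipped
Fold 3: move[5]->D => DRUULD INVALID (collision), skipped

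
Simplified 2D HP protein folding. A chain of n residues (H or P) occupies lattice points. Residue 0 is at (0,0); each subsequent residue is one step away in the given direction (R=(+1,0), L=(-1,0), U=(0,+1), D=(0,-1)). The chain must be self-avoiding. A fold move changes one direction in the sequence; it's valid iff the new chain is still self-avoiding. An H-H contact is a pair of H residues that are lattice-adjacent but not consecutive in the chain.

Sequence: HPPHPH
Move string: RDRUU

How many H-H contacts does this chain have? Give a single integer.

Answer: 0

Derivation:
Positions: [(0, 0), (1, 0), (1, -1), (2, -1), (2, 0), (2, 1)]
No H-H contacts found.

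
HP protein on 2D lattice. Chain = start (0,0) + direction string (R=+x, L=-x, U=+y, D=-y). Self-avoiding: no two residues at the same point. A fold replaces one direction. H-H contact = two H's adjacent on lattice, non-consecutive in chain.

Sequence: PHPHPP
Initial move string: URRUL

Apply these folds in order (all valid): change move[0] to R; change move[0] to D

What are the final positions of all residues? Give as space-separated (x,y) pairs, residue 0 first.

Initial moves: URRUL
Fold: move[0]->R => RRRUL (positions: [(0, 0), (1, 0), (2, 0), (3, 0), (3, 1), (2, 1)])
Fold: move[0]->D => DRRUL (positions: [(0, 0), (0, -1), (1, -1), (2, -1), (2, 0), (1, 0)])

Answer: (0,0) (0,-1) (1,-1) (2,-1) (2,0) (1,0)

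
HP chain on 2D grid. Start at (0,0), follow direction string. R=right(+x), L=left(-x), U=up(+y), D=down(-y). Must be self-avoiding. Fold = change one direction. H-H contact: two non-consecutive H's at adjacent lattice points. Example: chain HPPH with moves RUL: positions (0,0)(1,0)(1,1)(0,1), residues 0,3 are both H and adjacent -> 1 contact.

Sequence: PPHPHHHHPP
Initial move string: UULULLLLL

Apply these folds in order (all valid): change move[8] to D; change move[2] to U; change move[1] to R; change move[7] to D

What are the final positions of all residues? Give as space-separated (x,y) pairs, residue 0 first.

Answer: (0,0) (0,1) (1,1) (1,2) (1,3) (0,3) (-1,3) (-2,3) (-2,2) (-2,1)

Derivation:
Initial moves: UULULLLLL
Fold: move[8]->D => UULULLLLD (positions: [(0, 0), (0, 1), (0, 2), (-1, 2), (-1, 3), (-2, 3), (-3, 3), (-4, 3), (-5, 3), (-5, 2)])
Fold: move[2]->U => UUUULLLLD (positions: [(0, 0), (0, 1), (0, 2), (0, 3), (0, 4), (-1, 4), (-2, 4), (-3, 4), (-4, 4), (-4, 3)])
Fold: move[1]->R => URUULLLLD (positions: [(0, 0), (0, 1), (1, 1), (1, 2), (1, 3), (0, 3), (-1, 3), (-2, 3), (-3, 3), (-3, 2)])
Fold: move[7]->D => URUULLLDD (positions: [(0, 0), (0, 1), (1, 1), (1, 2), (1, 3), (0, 3), (-1, 3), (-2, 3), (-2, 2), (-2, 1)])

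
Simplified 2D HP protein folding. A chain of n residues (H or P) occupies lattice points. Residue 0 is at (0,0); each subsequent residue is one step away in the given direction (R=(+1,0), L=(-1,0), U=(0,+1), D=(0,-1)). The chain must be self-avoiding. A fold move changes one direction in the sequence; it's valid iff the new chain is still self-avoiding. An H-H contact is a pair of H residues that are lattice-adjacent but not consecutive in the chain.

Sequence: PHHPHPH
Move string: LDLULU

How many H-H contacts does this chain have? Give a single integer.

Positions: [(0, 0), (-1, 0), (-1, -1), (-2, -1), (-2, 0), (-3, 0), (-3, 1)]
H-H contact: residue 1 @(-1,0) - residue 4 @(-2, 0)

Answer: 1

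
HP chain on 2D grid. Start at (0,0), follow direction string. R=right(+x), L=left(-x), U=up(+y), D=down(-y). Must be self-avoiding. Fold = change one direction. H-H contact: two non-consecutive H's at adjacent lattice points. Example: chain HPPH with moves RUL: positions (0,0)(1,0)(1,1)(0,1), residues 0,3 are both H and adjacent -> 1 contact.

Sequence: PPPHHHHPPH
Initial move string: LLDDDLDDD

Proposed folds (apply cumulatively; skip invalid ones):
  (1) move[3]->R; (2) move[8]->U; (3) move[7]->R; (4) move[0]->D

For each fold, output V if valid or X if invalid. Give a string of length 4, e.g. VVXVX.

Initial: LLDDDLDDD -> [(0, 0), (-1, 0), (-2, 0), (-2, -1), (-2, -2), (-2, -3), (-3, -3), (-3, -4), (-3, -5), (-3, -6)]
Fold 1: move[3]->R => LLDRDLDDD VALID
Fold 2: move[8]->U => LLDRDLDDU INVALID (collision), skipped
Fold 3: move[7]->R => LLDRDLDRD VALID
Fold 4: move[0]->D => DLDRDLDRD VALID

Answer: VXVV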